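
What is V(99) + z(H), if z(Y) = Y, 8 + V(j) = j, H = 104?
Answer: 195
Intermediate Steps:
V(j) = -8 + j
V(99) + z(H) = (-8 + 99) + 104 = 91 + 104 = 195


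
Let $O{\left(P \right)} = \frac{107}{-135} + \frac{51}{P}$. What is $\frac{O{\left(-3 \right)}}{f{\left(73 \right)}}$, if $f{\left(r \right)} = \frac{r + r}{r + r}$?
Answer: $- \frac{2402}{135} \approx -17.793$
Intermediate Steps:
$f{\left(r \right)} = 1$ ($f{\left(r \right)} = \frac{2 r}{2 r} = 2 r \frac{1}{2 r} = 1$)
$O{\left(P \right)} = - \frac{107}{135} + \frac{51}{P}$ ($O{\left(P \right)} = 107 \left(- \frac{1}{135}\right) + \frac{51}{P} = - \frac{107}{135} + \frac{51}{P}$)
$\frac{O{\left(-3 \right)}}{f{\left(73 \right)}} = \frac{- \frac{107}{135} + \frac{51}{-3}}{1} = \left(- \frac{107}{135} + 51 \left(- \frac{1}{3}\right)\right) 1 = \left(- \frac{107}{135} - 17\right) 1 = \left(- \frac{2402}{135}\right) 1 = - \frac{2402}{135}$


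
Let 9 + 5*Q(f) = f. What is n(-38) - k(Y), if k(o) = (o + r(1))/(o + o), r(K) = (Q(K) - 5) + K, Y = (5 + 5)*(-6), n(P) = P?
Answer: -2891/75 ≈ -38.547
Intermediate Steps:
Q(f) = -9/5 + f/5
Y = -60 (Y = 10*(-6) = -60)
r(K) = -34/5 + 6*K/5 (r(K) = ((-9/5 + K/5) - 5) + K = (-34/5 + K/5) + K = -34/5 + 6*K/5)
k(o) = (-28/5 + o)/(2*o) (k(o) = (o + (-34/5 + (6/5)*1))/(o + o) = (o + (-34/5 + 6/5))/((2*o)) = (o - 28/5)*(1/(2*o)) = (-28/5 + o)*(1/(2*o)) = (-28/5 + o)/(2*o))
n(-38) - k(Y) = -38 - (-28 + 5*(-60))/(10*(-60)) = -38 - (-1)*(-28 - 300)/(10*60) = -38 - (-1)*(-328)/(10*60) = -38 - 1*41/75 = -38 - 41/75 = -2891/75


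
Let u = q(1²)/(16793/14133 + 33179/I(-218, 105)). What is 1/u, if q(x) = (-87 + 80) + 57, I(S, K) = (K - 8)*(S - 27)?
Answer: -4988083/1199538375 ≈ -0.0041583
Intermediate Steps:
I(S, K) = (-27 + S)*(-8 + K) (I(S, K) = (-8 + K)*(-27 + S) = (-27 + S)*(-8 + K))
q(x) = 50 (q(x) = -7 + 57 = 50)
u = -1199538375/4988083 (u = 50/(16793/14133 + 33179/(216 - 27*105 - 8*(-218) + 105*(-218))) = 50/(16793*(1/14133) + 33179/(216 - 2835 + 1744 - 22890)) = 50/(2399/2019 + 33179/(-23765)) = 50/(2399/2019 + 33179*(-1/23765)) = 50/(2399/2019 - 33179/23765) = 50/(-9976166/47981535) = 50*(-47981535/9976166) = -1199538375/4988083 ≈ -240.48)
1/u = 1/(-1199538375/4988083) = -4988083/1199538375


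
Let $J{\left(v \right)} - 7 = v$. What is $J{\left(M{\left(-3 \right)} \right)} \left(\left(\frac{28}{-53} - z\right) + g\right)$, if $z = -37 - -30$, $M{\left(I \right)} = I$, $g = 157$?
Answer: $\frac{34656}{53} \approx 653.89$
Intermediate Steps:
$J{\left(v \right)} = 7 + v$
$z = -7$ ($z = -37 + 30 = -7$)
$J{\left(M{\left(-3 \right)} \right)} \left(\left(\frac{28}{-53} - z\right) + g\right) = \left(7 - 3\right) \left(\left(\frac{28}{-53} - -7\right) + 157\right) = 4 \left(\left(28 \left(- \frac{1}{53}\right) + 7\right) + 157\right) = 4 \left(\left(- \frac{28}{53} + 7\right) + 157\right) = 4 \left(\frac{343}{53} + 157\right) = 4 \cdot \frac{8664}{53} = \frac{34656}{53}$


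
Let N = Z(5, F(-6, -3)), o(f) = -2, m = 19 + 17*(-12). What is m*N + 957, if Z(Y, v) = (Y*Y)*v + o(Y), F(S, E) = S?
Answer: 29077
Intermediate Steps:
m = -185 (m = 19 - 204 = -185)
Z(Y, v) = -2 + v*Y**2 (Z(Y, v) = (Y*Y)*v - 2 = Y**2*v - 2 = v*Y**2 - 2 = -2 + v*Y**2)
N = -152 (N = -2 - 6*5**2 = -2 - 6*25 = -2 - 150 = -152)
m*N + 957 = -185*(-152) + 957 = 28120 + 957 = 29077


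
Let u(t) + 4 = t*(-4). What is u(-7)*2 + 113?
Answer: 161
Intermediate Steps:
u(t) = -4 - 4*t (u(t) = -4 + t*(-4) = -4 - 4*t)
u(-7)*2 + 113 = (-4 - 4*(-7))*2 + 113 = (-4 + 28)*2 + 113 = 24*2 + 113 = 48 + 113 = 161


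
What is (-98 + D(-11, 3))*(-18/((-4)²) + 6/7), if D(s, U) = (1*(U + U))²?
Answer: 465/28 ≈ 16.607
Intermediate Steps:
D(s, U) = 4*U² (D(s, U) = (1*(2*U))² = (2*U)² = 4*U²)
(-98 + D(-11, 3))*(-18/((-4)²) + 6/7) = (-98 + 4*3²)*(-18/((-4)²) + 6/7) = (-98 + 4*9)*(-18/16 + 6*(⅐)) = (-98 + 36)*(-18*1/16 + 6/7) = -62*(-9/8 + 6/7) = -62*(-15/56) = 465/28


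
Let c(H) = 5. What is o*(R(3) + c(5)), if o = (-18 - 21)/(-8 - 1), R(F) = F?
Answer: 104/3 ≈ 34.667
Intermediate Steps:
o = 13/3 (o = -39/(-9) = -39*(-1/9) = 13/3 ≈ 4.3333)
o*(R(3) + c(5)) = 13*(3 + 5)/3 = (13/3)*8 = 104/3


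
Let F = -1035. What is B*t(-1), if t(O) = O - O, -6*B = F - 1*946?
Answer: 0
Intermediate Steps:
B = 1981/6 (B = -(-1035 - 1*946)/6 = -(-1035 - 946)/6 = -⅙*(-1981) = 1981/6 ≈ 330.17)
t(O) = 0
B*t(-1) = (1981/6)*0 = 0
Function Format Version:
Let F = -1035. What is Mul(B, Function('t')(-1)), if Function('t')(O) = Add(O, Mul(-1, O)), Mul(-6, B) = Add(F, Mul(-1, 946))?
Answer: 0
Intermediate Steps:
B = Rational(1981, 6) (B = Mul(Rational(-1, 6), Add(-1035, Mul(-1, 946))) = Mul(Rational(-1, 6), Add(-1035, -946)) = Mul(Rational(-1, 6), -1981) = Rational(1981, 6) ≈ 330.17)
Function('t')(O) = 0
Mul(B, Function('t')(-1)) = Mul(Rational(1981, 6), 0) = 0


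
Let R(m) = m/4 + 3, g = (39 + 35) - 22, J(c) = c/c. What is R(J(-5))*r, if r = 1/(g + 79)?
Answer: 13/524 ≈ 0.024809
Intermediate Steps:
J(c) = 1
g = 52 (g = 74 - 22 = 52)
R(m) = 3 + m/4 (R(m) = m*(1/4) + 3 = m/4 + 3 = 3 + m/4)
r = 1/131 (r = 1/(52 + 79) = 1/131 ≈ 0.0076336)
R(J(-5))*r = (3 + (1/4)*1)*(1/131) = (3 + 1/4)*(1/131) = (13/4)*(1/131) = 13/524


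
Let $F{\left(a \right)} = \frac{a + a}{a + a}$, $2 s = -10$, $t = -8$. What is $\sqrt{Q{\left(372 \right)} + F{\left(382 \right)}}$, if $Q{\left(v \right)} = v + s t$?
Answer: $\sqrt{413} \approx 20.322$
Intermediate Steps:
$s = -5$ ($s = \frac{1}{2} \left(-10\right) = -5$)
$Q{\left(v \right)} = 40 + v$ ($Q{\left(v \right)} = v - -40 = v + 40 = 40 + v$)
$F{\left(a \right)} = 1$ ($F{\left(a \right)} = \frac{2 a}{2 a} = 2 a \frac{1}{2 a} = 1$)
$\sqrt{Q{\left(372 \right)} + F{\left(382 \right)}} = \sqrt{\left(40 + 372\right) + 1} = \sqrt{412 + 1} = \sqrt{413}$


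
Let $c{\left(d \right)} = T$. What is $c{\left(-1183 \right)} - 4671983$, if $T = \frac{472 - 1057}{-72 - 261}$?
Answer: $- \frac{172863306}{37} \approx -4.672 \cdot 10^{6}$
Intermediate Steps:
$T = \frac{65}{37}$ ($T = - \frac{585}{-333} = \left(-585\right) \left(- \frac{1}{333}\right) = \frac{65}{37} \approx 1.7568$)
$c{\left(d \right)} = \frac{65}{37}$
$c{\left(-1183 \right)} - 4671983 = \frac{65}{37} - 4671983 = - \frac{172863306}{37}$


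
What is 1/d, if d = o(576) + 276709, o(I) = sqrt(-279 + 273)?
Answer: 276709/76567870687 - I*sqrt(6)/76567870687 ≈ 3.6139e-6 - 3.1991e-11*I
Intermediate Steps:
o(I) = I*sqrt(6) (o(I) = sqrt(-6) = I*sqrt(6))
d = 276709 + I*sqrt(6) (d = I*sqrt(6) + 276709 = 276709 + I*sqrt(6) ≈ 2.7671e+5 + 2.4495*I)
1/d = 1/(276709 + I*sqrt(6))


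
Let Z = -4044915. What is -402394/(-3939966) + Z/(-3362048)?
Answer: 8644847757901/6623177405184 ≈ 1.3052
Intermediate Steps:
-402394/(-3939966) + Z/(-3362048) = -402394/(-3939966) - 4044915/(-3362048) = -402394*(-1/3939966) - 4044915*(-1/3362048) = 201197/1969983 + 4044915/3362048 = 8644847757901/6623177405184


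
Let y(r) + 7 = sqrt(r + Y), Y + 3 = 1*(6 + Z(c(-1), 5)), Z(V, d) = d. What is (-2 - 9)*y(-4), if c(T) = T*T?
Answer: 55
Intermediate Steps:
c(T) = T**2
Y = 8 (Y = -3 + 1*(6 + 5) = -3 + 1*11 = -3 + 11 = 8)
y(r) = -7 + sqrt(8 + r) (y(r) = -7 + sqrt(r + 8) = -7 + sqrt(8 + r))
(-2 - 9)*y(-4) = (-2 - 9)*(-7 + sqrt(8 - 4)) = -11*(-7 + sqrt(4)) = -11*(-7 + 2) = -11*(-5) = 55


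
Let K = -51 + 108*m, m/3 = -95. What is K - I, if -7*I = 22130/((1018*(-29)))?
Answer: -3185685802/103327 ≈ -30831.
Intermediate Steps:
m = -285 (m = 3*(-95) = -285)
I = 11065/103327 (I = -22130/(7*(1018*(-29))) = -22130/(7*(-29522)) = -22130*(-1)/(7*29522) = -1/7*(-11065/14761) = 11065/103327 ≈ 0.10709)
K = -30831 (K = -51 + 108*(-285) = -51 - 30780 = -30831)
K - I = -30831 - 1*11065/103327 = -30831 - 11065/103327 = -3185685802/103327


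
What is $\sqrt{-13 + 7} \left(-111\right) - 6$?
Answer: $-6 - 111 i \sqrt{6} \approx -6.0 - 271.89 i$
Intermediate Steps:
$\sqrt{-13 + 7} \left(-111\right) - 6 = \sqrt{-6} \left(-111\right) - 6 = i \sqrt{6} \left(-111\right) - 6 = - 111 i \sqrt{6} - 6 = -6 - 111 i \sqrt{6}$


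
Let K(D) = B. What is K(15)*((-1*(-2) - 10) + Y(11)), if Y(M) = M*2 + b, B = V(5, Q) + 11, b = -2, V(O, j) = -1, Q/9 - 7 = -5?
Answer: 120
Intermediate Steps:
Q = 18 (Q = 63 + 9*(-5) = 63 - 45 = 18)
B = 10 (B = -1 + 11 = 10)
Y(M) = -2 + 2*M (Y(M) = M*2 - 2 = 2*M - 2 = -2 + 2*M)
K(D) = 10
K(15)*((-1*(-2) - 10) + Y(11)) = 10*((-1*(-2) - 10) + (-2 + 2*11)) = 10*((2 - 10) + (-2 + 22)) = 10*(-8 + 20) = 10*12 = 120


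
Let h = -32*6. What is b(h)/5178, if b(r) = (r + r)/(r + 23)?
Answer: 64/145847 ≈ 0.00043882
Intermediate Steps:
h = -192
b(r) = 2*r/(23 + r) (b(r) = (2*r)/(23 + r) = 2*r/(23 + r))
b(h)/5178 = (2*(-192)/(23 - 192))/5178 = (2*(-192)/(-169))*(1/5178) = (2*(-192)*(-1/169))*(1/5178) = (384/169)*(1/5178) = 64/145847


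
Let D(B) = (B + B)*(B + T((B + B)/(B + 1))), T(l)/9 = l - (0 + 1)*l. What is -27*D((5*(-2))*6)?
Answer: -194400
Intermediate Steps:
T(l) = 0 (T(l) = 9*(l - (0 + 1)*l) = 9*(l - l) = 9*0 = 0)
D(B) = 2*B**2 (D(B) = (B + B)*(B + 0) = (2*B)*B = 2*B**2)
-27*D((5*(-2))*6) = -54*((5*(-2))*6)**2 = -54*(-10*6)**2 = -54*(-60)**2 = -54*3600 = -27*7200 = -194400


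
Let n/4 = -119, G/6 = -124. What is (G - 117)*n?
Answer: 409836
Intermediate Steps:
G = -744 (G = 6*(-124) = -744)
n = -476 (n = 4*(-119) = -476)
(G - 117)*n = (-744 - 117)*(-476) = -861*(-476) = 409836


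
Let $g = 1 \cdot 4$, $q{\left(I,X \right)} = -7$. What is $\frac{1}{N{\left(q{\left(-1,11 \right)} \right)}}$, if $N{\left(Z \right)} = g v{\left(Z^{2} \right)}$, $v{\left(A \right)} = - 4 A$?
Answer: $- \frac{1}{784} \approx -0.0012755$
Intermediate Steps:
$g = 4$
$N{\left(Z \right)} = - 16 Z^{2}$ ($N{\left(Z \right)} = 4 \left(- 4 Z^{2}\right) = - 16 Z^{2}$)
$\frac{1}{N{\left(q{\left(-1,11 \right)} \right)}} = \frac{1}{\left(-16\right) \left(-7\right)^{2}} = \frac{1}{\left(-16\right) 49} = \frac{1}{-784} = - \frac{1}{784}$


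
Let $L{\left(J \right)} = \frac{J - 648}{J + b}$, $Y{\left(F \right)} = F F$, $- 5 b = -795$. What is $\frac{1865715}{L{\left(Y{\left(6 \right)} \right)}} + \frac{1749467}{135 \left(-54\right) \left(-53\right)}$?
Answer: $- \frac{7809217150747}{13136580} \approx -5.9446 \cdot 10^{5}$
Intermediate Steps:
$b = 159$ ($b = \left(- \frac{1}{5}\right) \left(-795\right) = 159$)
$Y{\left(F \right)} = F^{2}$
$L{\left(J \right)} = \frac{-648 + J}{159 + J}$ ($L{\left(J \right)} = \frac{J - 648}{J + 159} = \frac{-648 + J}{159 + J}$)
$\frac{1865715}{L{\left(Y{\left(6 \right)} \right)}} + \frac{1749467}{135 \left(-54\right) \left(-53\right)} = \frac{1865715}{\frac{1}{159 + 6^{2}} \left(-648 + 6^{2}\right)} + \frac{1749467}{135 \left(-54\right) \left(-53\right)} = \frac{1865715}{\frac{1}{159 + 36} \left(-648 + 36\right)} + \frac{1749467}{\left(-7290\right) \left(-53\right)} = \frac{1865715}{\frac{1}{195} \left(-612\right)} + \frac{1749467}{386370} = \frac{1865715}{\frac{1}{195} \left(-612\right)} + 1749467 \cdot \frac{1}{386370} = \frac{1865715}{- \frac{204}{65}} + \frac{1749467}{386370} = 1865715 \left(- \frac{65}{204}\right) + \frac{1749467}{386370} = - \frac{40423825}{68} + \frac{1749467}{386370} = - \frac{7809217150747}{13136580}$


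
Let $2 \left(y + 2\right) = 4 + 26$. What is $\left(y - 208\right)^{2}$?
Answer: $38025$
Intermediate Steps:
$y = 13$ ($y = -2 + \frac{4 + 26}{2} = -2 + \frac{1}{2} \cdot 30 = -2 + 15 = 13$)
$\left(y - 208\right)^{2} = \left(13 - 208\right)^{2} = \left(-195\right)^{2} = 38025$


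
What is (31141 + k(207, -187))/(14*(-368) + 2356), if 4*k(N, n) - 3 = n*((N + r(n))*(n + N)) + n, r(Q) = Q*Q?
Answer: 32858465/2796 ≈ 11752.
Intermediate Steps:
r(Q) = Q**2
k(N, n) = 3/4 + n/4 + n*(N + n)*(N + n**2)/4 (k(N, n) = 3/4 + (n*((N + n**2)*(n + N)) + n)/4 = 3/4 + (n*((N + n**2)*(N + n)) + n)/4 = 3/4 + (n*((N + n)*(N + n**2)) + n)/4 = 3/4 + (n*(N + n)*(N + n**2) + n)/4 = 3/4 + (n + n*(N + n)*(N + n**2))/4 = 3/4 + (n/4 + n*(N + n)*(N + n**2)/4) = 3/4 + n/4 + n*(N + n)*(N + n**2)/4)
(31141 + k(207, -187))/(14*(-368) + 2356) = (31141 + (3/4 + (1/4)*(-187) + (1/4)*(-187)**4 + (1/4)*207*(-187)**2 + (1/4)*207*(-187)**3 + (1/4)*(-187)*207**2))/(14*(-368) + 2356) = (31141 + (3/4 - 187/4 + (1/4)*1222830961 + (1/4)*207*34969 + (1/4)*207*(-6539203) + (1/4)*(-187)*42849))/(-5152 + 2356) = (31141 + (3/4 - 187/4 + 1222830961/4 + 7238583/4 - 1353615021/4 - 8012763/4))/(-2796) = (31141 - 32889606)*(-1/2796) = -32858465*(-1/2796) = 32858465/2796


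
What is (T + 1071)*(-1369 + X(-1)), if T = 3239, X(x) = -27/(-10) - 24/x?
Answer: -5785313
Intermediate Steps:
X(x) = 27/10 - 24/x (X(x) = -27*(-1/10) - 24/x = 27/10 - 24/x)
(T + 1071)*(-1369 + X(-1)) = (3239 + 1071)*(-1369 + (27/10 - 24/(-1))) = 4310*(-1369 + (27/10 - 24*(-1))) = 4310*(-1369 + (27/10 + 24)) = 4310*(-1369 + 267/10) = 4310*(-13423/10) = -5785313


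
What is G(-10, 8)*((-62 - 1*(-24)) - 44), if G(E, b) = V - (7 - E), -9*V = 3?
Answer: 4264/3 ≈ 1421.3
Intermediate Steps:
V = -1/3 (V = -1/9*3 = -1/3 ≈ -0.33333)
G(E, b) = -22/3 + E (G(E, b) = -1/3 - (7 - E) = -1/3 + (-7 + E) = -22/3 + E)
G(-10, 8)*((-62 - 1*(-24)) - 44) = (-22/3 - 10)*((-62 - 1*(-24)) - 44) = -52*((-62 + 24) - 44)/3 = -52*(-38 - 44)/3 = -52/3*(-82) = 4264/3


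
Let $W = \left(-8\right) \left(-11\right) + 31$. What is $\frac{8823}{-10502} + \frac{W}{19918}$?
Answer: $- \frac{43621694}{52294709} \approx -0.83415$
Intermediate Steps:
$W = 119$ ($W = 88 + 31 = 119$)
$\frac{8823}{-10502} + \frac{W}{19918} = \frac{8823}{-10502} + \frac{119}{19918} = 8823 \left(- \frac{1}{10502}\right) + 119 \cdot \frac{1}{19918} = - \frac{8823}{10502} + \frac{119}{19918} = - \frac{43621694}{52294709}$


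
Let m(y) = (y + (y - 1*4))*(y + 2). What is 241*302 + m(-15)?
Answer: 73224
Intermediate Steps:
m(y) = (-4 + 2*y)*(2 + y) (m(y) = (y + (y - 4))*(2 + y) = (y + (-4 + y))*(2 + y) = (-4 + 2*y)*(2 + y))
241*302 + m(-15) = 241*302 + (-8 + 2*(-15)**2) = 72782 + (-8 + 2*225) = 72782 + (-8 + 450) = 72782 + 442 = 73224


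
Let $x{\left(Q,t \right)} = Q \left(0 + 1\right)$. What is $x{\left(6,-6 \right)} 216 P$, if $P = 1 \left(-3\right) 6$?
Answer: $-23328$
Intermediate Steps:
$x{\left(Q,t \right)} = Q$ ($x{\left(Q,t \right)} = Q 1 = Q$)
$P = -18$ ($P = \left(-3\right) 6 = -18$)
$x{\left(6,-6 \right)} 216 P = 6 \cdot 216 \left(-18\right) = 1296 \left(-18\right) = -23328$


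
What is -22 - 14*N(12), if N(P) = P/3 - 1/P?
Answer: -461/6 ≈ -76.833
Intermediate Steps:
N(P) = -1/P + P/3 (N(P) = P*(⅓) - 1/P = P/3 - 1/P = -1/P + P/3)
-22 - 14*N(12) = -22 - 14*(-1/12 + (⅓)*12) = -22 - 14*(-1*1/12 + 4) = -22 - 14*(-1/12 + 4) = -22 - 14*47/12 = -22 - 329/6 = -461/6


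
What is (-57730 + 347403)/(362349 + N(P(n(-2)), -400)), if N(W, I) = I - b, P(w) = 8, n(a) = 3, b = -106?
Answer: 289673/362055 ≈ 0.80008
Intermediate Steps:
N(W, I) = 106 + I (N(W, I) = I - 1*(-106) = I + 106 = 106 + I)
(-57730 + 347403)/(362349 + N(P(n(-2)), -400)) = (-57730 + 347403)/(362349 + (106 - 400)) = 289673/(362349 - 294) = 289673/362055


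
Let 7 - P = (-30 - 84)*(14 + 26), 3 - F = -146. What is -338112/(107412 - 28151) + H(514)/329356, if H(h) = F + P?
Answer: -27746355249/6526271479 ≈ -4.2515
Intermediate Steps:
F = 149 (F = 3 - 1*(-146) = 3 + 146 = 149)
P = 4567 (P = 7 - (-30 - 84)*(14 + 26) = 7 - (-114)*40 = 7 - 1*(-4560) = 7 + 4560 = 4567)
H(h) = 4716 (H(h) = 149 + 4567 = 4716)
-338112/(107412 - 28151) + H(514)/329356 = -338112/(107412 - 28151) + 4716/329356 = -338112/79261 + 4716*(1/329356) = -338112*1/79261 + 1179/82339 = -338112/79261 + 1179/82339 = -27746355249/6526271479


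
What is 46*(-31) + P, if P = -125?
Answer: -1551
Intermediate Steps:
46*(-31) + P = 46*(-31) - 125 = -1426 - 125 = -1551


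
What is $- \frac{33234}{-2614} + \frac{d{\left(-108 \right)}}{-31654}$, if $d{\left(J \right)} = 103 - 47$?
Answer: $\frac{37565809}{2955127} \approx 12.712$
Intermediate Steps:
$d{\left(J \right)} = 56$ ($d{\left(J \right)} = 103 - 47 = 56$)
$- \frac{33234}{-2614} + \frac{d{\left(-108 \right)}}{-31654} = - \frac{33234}{-2614} + \frac{56}{-31654} = \left(-33234\right) \left(- \frac{1}{2614}\right) + 56 \left(- \frac{1}{31654}\right) = \frac{16617}{1307} - \frac{4}{2261} = \frac{37565809}{2955127}$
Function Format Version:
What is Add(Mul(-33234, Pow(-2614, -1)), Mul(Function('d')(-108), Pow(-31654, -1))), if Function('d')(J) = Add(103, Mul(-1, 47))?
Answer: Rational(37565809, 2955127) ≈ 12.712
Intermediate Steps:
Function('d')(J) = 56 (Function('d')(J) = Add(103, -47) = 56)
Add(Mul(-33234, Pow(-2614, -1)), Mul(Function('d')(-108), Pow(-31654, -1))) = Add(Mul(-33234, Pow(-2614, -1)), Mul(56, Pow(-31654, -1))) = Add(Mul(-33234, Rational(-1, 2614)), Mul(56, Rational(-1, 31654))) = Add(Rational(16617, 1307), Rational(-4, 2261)) = Rational(37565809, 2955127)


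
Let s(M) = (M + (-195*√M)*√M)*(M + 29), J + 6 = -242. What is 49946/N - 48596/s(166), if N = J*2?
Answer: -39203223533/389346360 ≈ -100.69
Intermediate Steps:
J = -248 (J = -6 - 242 = -248)
N = -496 (N = -248*2 = -496)
s(M) = -194*M*(29 + M) (s(M) = (M - 195*M)*(29 + M) = (-194*M)*(29 + M) = -194*M*(29 + M))
49946/N - 48596/s(166) = 49946/(-496) - 48596*(-1/(32204*(29 + 166))) = 49946*(-1/496) - 48596/((-194*166*195)) = -24973/248 - 48596/(-6279780) = -24973/248 - 48596*(-1/6279780) = -24973/248 + 12149/1569945 = -39203223533/389346360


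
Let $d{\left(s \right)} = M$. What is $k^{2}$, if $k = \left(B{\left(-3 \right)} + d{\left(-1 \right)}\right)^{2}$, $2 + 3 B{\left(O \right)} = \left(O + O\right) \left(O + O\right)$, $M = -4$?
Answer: $\frac{234256}{81} \approx 2892.1$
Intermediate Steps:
$B{\left(O \right)} = - \frac{2}{3} + \frac{4 O^{2}}{3}$ ($B{\left(O \right)} = - \frac{2}{3} + \frac{\left(O + O\right) \left(O + O\right)}{3} = - \frac{2}{3} + \frac{2 O 2 O}{3} = - \frac{2}{3} + \frac{4 O^{2}}{3}$)
$d{\left(s \right)} = -4$
$k = \frac{484}{9}$ ($k = \left(\left(- \frac{2}{3} + \frac{4 \left(-3\right)^{2}}{3}\right) - 4\right)^{2} = \left(\left(- \frac{2}{3} + \frac{4}{3} \cdot 9\right) - 4\right)^{2} = \left(\left(- \frac{2}{3} + 12\right) - 4\right)^{2} = \left(\frac{34}{3} - 4\right)^{2} = \left(\frac{22}{3}\right)^{2} = \frac{484}{9} \approx 53.778$)
$k^{2} = \left(\frac{484}{9}\right)^{2} = \frac{234256}{81}$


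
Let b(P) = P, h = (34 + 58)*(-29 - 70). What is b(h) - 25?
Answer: -9133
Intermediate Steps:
h = -9108 (h = 92*(-99) = -9108)
b(h) - 25 = -9108 - 25 = -9133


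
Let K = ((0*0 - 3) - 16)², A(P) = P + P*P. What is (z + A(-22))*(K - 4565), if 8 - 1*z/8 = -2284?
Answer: -79026792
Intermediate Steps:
z = 18336 (z = 64 - 8*(-2284) = 64 + 18272 = 18336)
A(P) = P + P²
K = 361 (K = ((0 - 3) - 16)² = (-3 - 16)² = (-19)² = 361)
(z + A(-22))*(K - 4565) = (18336 - 22*(1 - 22))*(361 - 4565) = (18336 - 22*(-21))*(-4204) = (18336 + 462)*(-4204) = 18798*(-4204) = -79026792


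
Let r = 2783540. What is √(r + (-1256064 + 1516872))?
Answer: 2*√761087 ≈ 1744.8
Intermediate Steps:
√(r + (-1256064 + 1516872)) = √(2783540 + (-1256064 + 1516872)) = √(2783540 + 260808) = √3044348 = 2*√761087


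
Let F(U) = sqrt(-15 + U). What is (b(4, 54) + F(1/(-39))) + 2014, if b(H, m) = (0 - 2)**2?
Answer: 2018 + I*sqrt(22854)/39 ≈ 2018.0 + 3.8763*I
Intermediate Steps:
b(H, m) = 4 (b(H, m) = (-2)**2 = 4)
(b(4, 54) + F(1/(-39))) + 2014 = (4 + sqrt(-15 + 1/(-39))) + 2014 = (4 + sqrt(-15 - 1/39)) + 2014 = (4 + sqrt(-586/39)) + 2014 = (4 + I*sqrt(22854)/39) + 2014 = 2018 + I*sqrt(22854)/39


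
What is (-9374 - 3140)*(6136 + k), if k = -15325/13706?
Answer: -526117911587/6853 ≈ -7.6772e+7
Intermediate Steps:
k = -15325/13706 (k = -15325*1/13706 = -15325/13706 ≈ -1.1181)
(-9374 - 3140)*(6136 + k) = (-9374 - 3140)*(6136 - 15325/13706) = -12514*84084691/13706 = -526117911587/6853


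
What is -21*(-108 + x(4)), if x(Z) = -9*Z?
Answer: 3024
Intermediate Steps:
-21*(-108 + x(4)) = -21*(-108 - 9*4) = -21*(-108 - 36) = -21*(-144) = 3024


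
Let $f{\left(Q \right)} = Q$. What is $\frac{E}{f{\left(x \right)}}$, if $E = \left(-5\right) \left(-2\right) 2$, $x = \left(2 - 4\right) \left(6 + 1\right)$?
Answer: $- \frac{10}{7} \approx -1.4286$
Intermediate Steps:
$x = -14$ ($x = \left(-2\right) 7 = -14$)
$E = 20$ ($E = 10 \cdot 2 = 20$)
$\frac{E}{f{\left(x \right)}} = \frac{20}{-14} = 20 \left(- \frac{1}{14}\right) = - \frac{10}{7}$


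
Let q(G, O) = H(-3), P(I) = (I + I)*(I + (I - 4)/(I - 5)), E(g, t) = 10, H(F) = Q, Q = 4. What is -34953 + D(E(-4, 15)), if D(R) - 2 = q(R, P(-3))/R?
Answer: -174753/5 ≈ -34951.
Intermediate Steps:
H(F) = 4
P(I) = 2*I*(I + (-4 + I)/(-5 + I)) (P(I) = (2*I)*(I + (-4 + I)/(-5 + I)) = 2*I*(I + (-4 + I)/(-5 + I)))
q(G, O) = 4
D(R) = 2 + 4/R
-34953 + D(E(-4, 15)) = -34953 + (2 + 4/10) = -34953 + (2 + 4*(⅒)) = -34953 + (2 + ⅖) = -34953 + 12/5 = -174753/5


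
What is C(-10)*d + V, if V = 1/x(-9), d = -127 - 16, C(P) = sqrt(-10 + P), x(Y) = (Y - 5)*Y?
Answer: 1/126 - 286*I*sqrt(5) ≈ 0.0079365 - 639.52*I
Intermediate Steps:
x(Y) = Y*(-5 + Y) (x(Y) = (-5 + Y)*Y = Y*(-5 + Y))
d = -143
V = 1/126 (V = 1/(-9*(-5 - 9)) = 1/(-9*(-14)) = 1/126 ≈ 0.0079365)
C(-10)*d + V = sqrt(-10 - 10)*(-143) + 1/126 = sqrt(-20)*(-143) + 1/126 = (2*I*sqrt(5))*(-143) + 1/126 = -286*I*sqrt(5) + 1/126 = 1/126 - 286*I*sqrt(5)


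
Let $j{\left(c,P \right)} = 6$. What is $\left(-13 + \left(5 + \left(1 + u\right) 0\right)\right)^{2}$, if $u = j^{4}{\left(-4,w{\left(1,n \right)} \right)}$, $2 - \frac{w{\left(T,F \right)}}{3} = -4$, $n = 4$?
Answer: $64$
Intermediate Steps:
$w{\left(T,F \right)} = 18$ ($w{\left(T,F \right)} = 6 - -12 = 6 + 12 = 18$)
$u = 1296$ ($u = 6^{4} = 1296$)
$\left(-13 + \left(5 + \left(1 + u\right) 0\right)\right)^{2} = \left(-13 + \left(5 + \left(1 + 1296\right) 0\right)\right)^{2} = \left(-13 + \left(5 + 1297 \cdot 0\right)\right)^{2} = \left(-13 + \left(5 + 0\right)\right)^{2} = \left(-13 + 5\right)^{2} = \left(-8\right)^{2} = 64$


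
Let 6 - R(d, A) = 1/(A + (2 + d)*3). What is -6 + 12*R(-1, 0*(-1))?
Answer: 62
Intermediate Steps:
R(d, A) = 6 - 1/(6 + A + 3*d) (R(d, A) = 6 - 1/(A + (2 + d)*3) = 6 - 1/(A + (6 + 3*d)) = 6 - 1/(6 + A + 3*d))
-6 + 12*R(-1, 0*(-1)) = -6 + 12*((35 + 6*(0*(-1)) + 18*(-1))/(6 + 0*(-1) + 3*(-1))) = -6 + 12*((35 + 6*0 - 18)/(6 + 0 - 3)) = -6 + 12*((35 + 0 - 18)/3) = -6 + 12*((⅓)*17) = -6 + 12*(17/3) = -6 + 68 = 62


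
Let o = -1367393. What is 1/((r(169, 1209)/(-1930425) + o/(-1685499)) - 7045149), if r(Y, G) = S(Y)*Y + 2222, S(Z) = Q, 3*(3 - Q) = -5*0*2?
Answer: -361525489675/2547000649275013769 ≈ -1.4194e-7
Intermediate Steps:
Q = 3 (Q = 3 - (-5*0)*2/3 = 3 - 0*2 = 3 - ⅓*0 = 3 + 0 = 3)
S(Z) = 3
r(Y, G) = 2222 + 3*Y (r(Y, G) = 3*Y + 2222 = 2222 + 3*Y)
1/((r(169, 1209)/(-1930425) + o/(-1685499)) - 7045149) = 1/(((2222 + 3*169)/(-1930425) - 1367393/(-1685499)) - 7045149) = 1/(((2222 + 507)*(-1/1930425) - 1367393*(-1/1685499)) - 7045149) = 1/((2729*(-1/1930425) + 1367393/1685499) - 7045149) = 1/((-2729/1930425 + 1367393/1685499) - 7045149) = 1/(292783322806/361525489675 - 7045149) = 1/(-2547000649275013769/361525489675) = -361525489675/2547000649275013769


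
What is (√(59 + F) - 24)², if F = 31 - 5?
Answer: (24 - √85)² ≈ 218.46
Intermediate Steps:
F = 26
(√(59 + F) - 24)² = (√(59 + 26) - 24)² = (√85 - 24)² = (-24 + √85)²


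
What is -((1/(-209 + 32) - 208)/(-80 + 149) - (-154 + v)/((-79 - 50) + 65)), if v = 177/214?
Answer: 904575559/167269248 ≈ 5.4079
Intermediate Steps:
v = 177/214 (v = 177*(1/214) = 177/214 ≈ 0.82710)
-((1/(-209 + 32) - 208)/(-80 + 149) - (-154 + v)/((-79 - 50) + 65)) = -((1/(-209 + 32) - 208)/(-80 + 149) - (-154 + 177/214)/((-79 - 50) + 65)) = -((1/(-177) - 208)/69 - (-32779)/(214*(-129 + 65))) = -((-1/177 - 208)*(1/69) - (-32779)/(214*(-64))) = -(-36817/177*1/69 - (-32779)*(-1)/(214*64)) = -(-36817/12213 - 1*32779/13696) = -(-36817/12213 - 32779/13696) = -1*(-904575559/167269248) = 904575559/167269248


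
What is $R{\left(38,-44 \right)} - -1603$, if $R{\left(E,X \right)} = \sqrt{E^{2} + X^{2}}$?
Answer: $1603 + 26 \sqrt{5} \approx 1661.1$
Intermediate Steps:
$R{\left(38,-44 \right)} - -1603 = \sqrt{38^{2} + \left(-44\right)^{2}} - -1603 = \sqrt{1444 + 1936} + 1603 = \sqrt{3380} + 1603 = 26 \sqrt{5} + 1603 = 1603 + 26 \sqrt{5}$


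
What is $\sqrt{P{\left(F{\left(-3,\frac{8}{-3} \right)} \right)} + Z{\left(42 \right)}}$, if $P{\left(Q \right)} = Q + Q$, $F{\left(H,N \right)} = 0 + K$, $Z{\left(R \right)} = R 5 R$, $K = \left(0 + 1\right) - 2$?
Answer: $\sqrt{8818} \approx 93.904$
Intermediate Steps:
$K = -1$ ($K = 1 - 2 = -1$)
$Z{\left(R \right)} = 5 R^{2}$ ($Z{\left(R \right)} = 5 R R = 5 R^{2}$)
$F{\left(H,N \right)} = -1$ ($F{\left(H,N \right)} = 0 - 1 = -1$)
$P{\left(Q \right)} = 2 Q$
$\sqrt{P{\left(F{\left(-3,\frac{8}{-3} \right)} \right)} + Z{\left(42 \right)}} = \sqrt{2 \left(-1\right) + 5 \cdot 42^{2}} = \sqrt{-2 + 5 \cdot 1764} = \sqrt{-2 + 8820} = \sqrt{8818}$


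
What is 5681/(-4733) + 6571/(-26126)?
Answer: -179522349/123654358 ≈ -1.4518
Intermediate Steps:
5681/(-4733) + 6571/(-26126) = 5681*(-1/4733) + 6571*(-1/26126) = -5681/4733 - 6571/26126 = -179522349/123654358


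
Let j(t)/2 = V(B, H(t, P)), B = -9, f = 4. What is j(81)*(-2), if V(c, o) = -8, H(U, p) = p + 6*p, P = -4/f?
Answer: 32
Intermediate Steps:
P = -1 (P = -4/4 = -4*¼ = -1)
H(U, p) = 7*p
j(t) = -16 (j(t) = 2*(-8) = -16)
j(81)*(-2) = -16*(-2) = 32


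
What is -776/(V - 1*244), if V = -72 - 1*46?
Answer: 388/181 ≈ 2.1436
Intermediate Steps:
V = -118 (V = -72 - 46 = -118)
-776/(V - 1*244) = -776/(-118 - 1*244) = -776/(-118 - 244) = -776/(-362) = -776*(-1/362) = 388/181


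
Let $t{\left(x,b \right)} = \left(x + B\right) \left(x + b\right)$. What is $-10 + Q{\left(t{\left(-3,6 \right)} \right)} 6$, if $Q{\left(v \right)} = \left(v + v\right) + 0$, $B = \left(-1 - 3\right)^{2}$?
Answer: $458$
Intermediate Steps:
$B = 16$ ($B = \left(-4\right)^{2} = 16$)
$t{\left(x,b \right)} = \left(16 + x\right) \left(b + x\right)$ ($t{\left(x,b \right)} = \left(x + 16\right) \left(x + b\right) = \left(16 + x\right) \left(b + x\right)$)
$Q{\left(v \right)} = 2 v$ ($Q{\left(v \right)} = 2 v + 0 = 2 v$)
$-10 + Q{\left(t{\left(-3,6 \right)} \right)} 6 = -10 + 2 \left(\left(-3\right)^{2} + 16 \cdot 6 + 16 \left(-3\right) + 6 \left(-3\right)\right) 6 = -10 + 2 \left(9 + 96 - 48 - 18\right) 6 = -10 + 2 \cdot 39 \cdot 6 = -10 + 78 \cdot 6 = -10 + 468 = 458$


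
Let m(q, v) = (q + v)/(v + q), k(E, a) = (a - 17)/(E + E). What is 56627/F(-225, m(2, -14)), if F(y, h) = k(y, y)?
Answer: 12741075/121 ≈ 1.0530e+5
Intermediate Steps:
k(E, a) = (-17 + a)/(2*E) (k(E, a) = (-17 + a)/((2*E)) = (-17 + a)*(1/(2*E)) = (-17 + a)/(2*E))
m(q, v) = 1 (m(q, v) = (q + v)/(q + v) = 1)
F(y, h) = (-17 + y)/(2*y)
56627/F(-225, m(2, -14)) = 56627/(((½)*(-17 - 225)/(-225))) = 56627/(((½)*(-1/225)*(-242))) = 56627/(121/225) = 56627*(225/121) = 12741075/121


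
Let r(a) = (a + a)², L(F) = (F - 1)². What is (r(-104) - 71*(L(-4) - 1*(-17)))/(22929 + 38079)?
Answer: 20141/30504 ≈ 0.66027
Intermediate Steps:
L(F) = (-1 + F)²
r(a) = 4*a² (r(a) = (2*a)² = 4*a²)
(r(-104) - 71*(L(-4) - 1*(-17)))/(22929 + 38079) = (4*(-104)² - 71*((-1 - 4)² - 1*(-17)))/(22929 + 38079) = (4*10816 - 71*((-5)² + 17))/61008 = (43264 - 71*(25 + 17))*(1/61008) = (43264 - 71*42)*(1/61008) = (43264 - 2982)*(1/61008) = 40282*(1/61008) = 20141/30504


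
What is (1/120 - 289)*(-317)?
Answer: 10993243/120 ≈ 91610.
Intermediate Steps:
(1/120 - 289)*(-317) = -34679/120*(-317) = 10993243/120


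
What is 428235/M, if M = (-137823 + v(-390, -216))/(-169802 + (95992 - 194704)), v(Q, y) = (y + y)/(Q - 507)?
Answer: 11460380248070/13736311 ≈ 8.3431e+5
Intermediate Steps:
v(Q, y) = 2*y/(-507 + Q) (v(Q, y) = (2*y)/(-507 + Q) = 2*y/(-507 + Q))
M = 41208933/80285686 (M = (-137823 + 2*(-216)/(-507 - 390))/(-169802 + (95992 - 194704)) = (-137823 + 2*(-216)/(-897))/(-169802 - 98712) = (-137823 + 2*(-216)*(-1/897))/(-268514) = (-137823 + 144/299)*(-1/268514) = -41208933/299*(-1/268514) = 41208933/80285686 ≈ 0.51328)
428235/M = 428235/(41208933/80285686) = 428235*(80285686/41208933) = 11460380248070/13736311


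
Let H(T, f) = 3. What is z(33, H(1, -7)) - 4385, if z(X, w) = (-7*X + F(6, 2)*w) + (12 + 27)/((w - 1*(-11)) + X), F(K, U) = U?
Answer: -216631/47 ≈ -4609.2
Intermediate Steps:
z(X, w) = -7*X + 2*w + 39/(11 + X + w) (z(X, w) = (-7*X + 2*w) + (12 + 27)/((w - 1*(-11)) + X) = (-7*X + 2*w) + 39/((w + 11) + X) = (-7*X + 2*w) + 39/((11 + w) + X) = (-7*X + 2*w) + 39/(11 + X + w) = -7*X + 2*w + 39/(11 + X + w))
z(33, H(1, -7)) - 4385 = (39 - 77*33 - 7*33**2 + 2*3**2 + 22*3 - 5*33*3)/(11 + 33 + 3) - 4385 = (39 - 2541 - 7*1089 + 2*9 + 66 - 495)/47 - 4385 = (39 - 2541 - 7623 + 18 + 66 - 495)/47 - 4385 = (1/47)*(-10536) - 4385 = -10536/47 - 4385 = -216631/47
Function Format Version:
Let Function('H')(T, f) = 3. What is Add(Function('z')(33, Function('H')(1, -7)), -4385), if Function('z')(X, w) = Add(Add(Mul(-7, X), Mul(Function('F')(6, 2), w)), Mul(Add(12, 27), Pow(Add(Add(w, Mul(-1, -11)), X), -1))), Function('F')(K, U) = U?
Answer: Rational(-216631, 47) ≈ -4609.2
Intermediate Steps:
Function('z')(X, w) = Add(Mul(-7, X), Mul(2, w), Mul(39, Pow(Add(11, X, w), -1))) (Function('z')(X, w) = Add(Add(Mul(-7, X), Mul(2, w)), Mul(Add(12, 27), Pow(Add(Add(w, Mul(-1, -11)), X), -1))) = Add(Add(Mul(-7, X), Mul(2, w)), Mul(39, Pow(Add(Add(w, 11), X), -1))) = Add(Add(Mul(-7, X), Mul(2, w)), Mul(39, Pow(Add(Add(11, w), X), -1))) = Add(Add(Mul(-7, X), Mul(2, w)), Mul(39, Pow(Add(11, X, w), -1))) = Add(Mul(-7, X), Mul(2, w), Mul(39, Pow(Add(11, X, w), -1))))
Add(Function('z')(33, Function('H')(1, -7)), -4385) = Add(Mul(Pow(Add(11, 33, 3), -1), Add(39, Mul(-77, 33), Mul(-7, Pow(33, 2)), Mul(2, Pow(3, 2)), Mul(22, 3), Mul(-5, 33, 3))), -4385) = Add(Mul(Pow(47, -1), Add(39, -2541, Mul(-7, 1089), Mul(2, 9), 66, -495)), -4385) = Add(Mul(Rational(1, 47), Add(39, -2541, -7623, 18, 66, -495)), -4385) = Add(Mul(Rational(1, 47), -10536), -4385) = Add(Rational(-10536, 47), -4385) = Rational(-216631, 47)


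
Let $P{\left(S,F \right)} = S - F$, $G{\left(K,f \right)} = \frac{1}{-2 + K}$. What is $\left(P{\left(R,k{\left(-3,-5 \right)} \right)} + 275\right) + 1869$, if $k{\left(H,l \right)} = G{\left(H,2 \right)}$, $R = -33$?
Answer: $\frac{10556}{5} \approx 2111.2$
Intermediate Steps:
$k{\left(H,l \right)} = \frac{1}{-2 + H}$
$\left(P{\left(R,k{\left(-3,-5 \right)} \right)} + 275\right) + 1869 = \left(\left(-33 - \frac{1}{-2 - 3}\right) + 275\right) + 1869 = \left(\left(-33 - \frac{1}{-5}\right) + 275\right) + 1869 = \left(\left(-33 - - \frac{1}{5}\right) + 275\right) + 1869 = \left(\left(-33 + \frac{1}{5}\right) + 275\right) + 1869 = \left(- \frac{164}{5} + 275\right) + 1869 = \frac{1211}{5} + 1869 = \frac{10556}{5}$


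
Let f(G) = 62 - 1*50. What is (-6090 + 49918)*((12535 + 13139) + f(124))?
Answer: 1125766008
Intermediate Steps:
f(G) = 12 (f(G) = 62 - 50 = 12)
(-6090 + 49918)*((12535 + 13139) + f(124)) = (-6090 + 49918)*((12535 + 13139) + 12) = 43828*(25674 + 12) = 43828*25686 = 1125766008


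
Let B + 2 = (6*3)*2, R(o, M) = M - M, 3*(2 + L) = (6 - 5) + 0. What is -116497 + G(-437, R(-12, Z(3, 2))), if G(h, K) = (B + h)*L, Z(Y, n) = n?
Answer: -347476/3 ≈ -1.1583e+5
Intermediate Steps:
L = -5/3 (L = -2 + ((6 - 5) + 0)/3 = -2 + (1 + 0)/3 = -2 + (1/3)*1 = -2 + 1/3 = -5/3 ≈ -1.6667)
R(o, M) = 0
B = 34 (B = -2 + (6*3)*2 = -2 + 18*2 = -2 + 36 = 34)
G(h, K) = -170/3 - 5*h/3 (G(h, K) = (34 + h)*(-5/3) = -170/3 - 5*h/3)
-116497 + G(-437, R(-12, Z(3, 2))) = -116497 + (-170/3 - 5/3*(-437)) = -116497 + (-170/3 + 2185/3) = -116497 + 2015/3 = -347476/3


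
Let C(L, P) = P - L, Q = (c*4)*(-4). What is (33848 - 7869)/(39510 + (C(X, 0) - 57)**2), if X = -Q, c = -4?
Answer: 25979/39559 ≈ 0.65672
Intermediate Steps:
Q = 64 (Q = -4*4*(-4) = -16*(-4) = 64)
X = -64 (X = -1*64 = -64)
(33848 - 7869)/(39510 + (C(X, 0) - 57)**2) = (33848 - 7869)/(39510 + ((0 - 1*(-64)) - 57)**2) = 25979/(39510 + ((0 + 64) - 57)**2) = 25979/(39510 + (64 - 57)**2) = 25979/(39510 + 7**2) = 25979/(39510 + 49) = 25979/39559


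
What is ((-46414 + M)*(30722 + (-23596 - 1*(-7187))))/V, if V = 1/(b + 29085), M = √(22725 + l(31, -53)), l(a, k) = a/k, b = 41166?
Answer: -46669395959082 + 1005502563*√63832882/53 ≈ -4.6518e+13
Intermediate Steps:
M = √63832882/53 (M = √(22725 + 31/(-53)) = √(22725 + 31*(-1/53)) = √(22725 - 31/53) = √(1204394/53) = √63832882/53 ≈ 150.75)
V = 1/70251 (V = 1/(41166 + 29085) = 1/70251 ≈ 1.4235e-5)
((-46414 + M)*(30722 + (-23596 - 1*(-7187))))/V = ((-46414 + √63832882/53)*(30722 + (-23596 - 1*(-7187))))/(1/70251) = ((-46414 + √63832882/53)*(30722 + (-23596 + 7187)))*70251 = ((-46414 + √63832882/53)*(30722 - 16409))*70251 = ((-46414 + √63832882/53)*14313)*70251 = (-664323582 + 14313*√63832882/53)*70251 = -46669395959082 + 1005502563*√63832882/53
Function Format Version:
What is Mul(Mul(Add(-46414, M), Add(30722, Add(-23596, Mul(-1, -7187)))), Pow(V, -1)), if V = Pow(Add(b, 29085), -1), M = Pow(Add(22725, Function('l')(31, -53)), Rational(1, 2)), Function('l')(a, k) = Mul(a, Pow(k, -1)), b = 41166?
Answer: Add(-46669395959082, Mul(Rational(1005502563, 53), Pow(63832882, Rational(1, 2)))) ≈ -4.6518e+13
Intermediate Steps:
M = Mul(Rational(1, 53), Pow(63832882, Rational(1, 2))) (M = Pow(Add(22725, Mul(31, Pow(-53, -1))), Rational(1, 2)) = Pow(Add(22725, Mul(31, Rational(-1, 53))), Rational(1, 2)) = Pow(Add(22725, Rational(-31, 53)), Rational(1, 2)) = Pow(Rational(1204394, 53), Rational(1, 2)) = Mul(Rational(1, 53), Pow(63832882, Rational(1, 2))) ≈ 150.75)
V = Rational(1, 70251) (V = Pow(Add(41166, 29085), -1) = Pow(70251, -1) = Rational(1, 70251) ≈ 1.4235e-5)
Mul(Mul(Add(-46414, M), Add(30722, Add(-23596, Mul(-1, -7187)))), Pow(V, -1)) = Mul(Mul(Add(-46414, Mul(Rational(1, 53), Pow(63832882, Rational(1, 2)))), Add(30722, Add(-23596, Mul(-1, -7187)))), Pow(Rational(1, 70251), -1)) = Mul(Mul(Add(-46414, Mul(Rational(1, 53), Pow(63832882, Rational(1, 2)))), Add(30722, Add(-23596, 7187))), 70251) = Mul(Mul(Add(-46414, Mul(Rational(1, 53), Pow(63832882, Rational(1, 2)))), Add(30722, -16409)), 70251) = Mul(Mul(Add(-46414, Mul(Rational(1, 53), Pow(63832882, Rational(1, 2)))), 14313), 70251) = Mul(Add(-664323582, Mul(Rational(14313, 53), Pow(63832882, Rational(1, 2)))), 70251) = Add(-46669395959082, Mul(Rational(1005502563, 53), Pow(63832882, Rational(1, 2))))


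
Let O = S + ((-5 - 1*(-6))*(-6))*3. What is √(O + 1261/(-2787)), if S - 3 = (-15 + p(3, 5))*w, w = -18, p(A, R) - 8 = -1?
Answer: √998476194/2787 ≈ 11.338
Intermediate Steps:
p(A, R) = 7 (p(A, R) = 8 - 1 = 7)
S = 147 (S = 3 + (-15 + 7)*(-18) = 3 - 8*(-18) = 3 + 144 = 147)
O = 129 (O = 147 + ((-5 - 1*(-6))*(-6))*3 = 147 + ((-5 + 6)*(-6))*3 = 147 + (1*(-6))*3 = 147 - 6*3 = 147 - 18 = 129)
√(O + 1261/(-2787)) = √(129 + 1261/(-2787)) = √(129 + 1261*(-1/2787)) = √(129 - 1261/2787) = √(358262/2787) = √998476194/2787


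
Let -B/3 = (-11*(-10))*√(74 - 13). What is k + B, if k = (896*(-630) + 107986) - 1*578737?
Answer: -1035231 - 330*√61 ≈ -1.0378e+6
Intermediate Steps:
k = -1035231 (k = (-564480 + 107986) - 578737 = -456494 - 578737 = -1035231)
B = -330*√61 (B = -3*(-11*(-10))*√(74 - 13) = -330*√61 ≈ -2577.4)
k + B = -1035231 - 330*√61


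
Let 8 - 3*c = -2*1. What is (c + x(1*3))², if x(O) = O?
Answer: 361/9 ≈ 40.111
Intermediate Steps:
c = 10/3 (c = 8/3 - (-2)/3 = 8/3 - ⅓*(-2) = 8/3 + ⅔ = 10/3 ≈ 3.3333)
(c + x(1*3))² = (10/3 + 1*3)² = (10/3 + 3)² = (19/3)² = 361/9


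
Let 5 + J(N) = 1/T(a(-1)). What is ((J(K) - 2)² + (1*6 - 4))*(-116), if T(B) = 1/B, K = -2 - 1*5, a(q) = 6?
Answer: -348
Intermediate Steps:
K = -7 (K = -2 - 5 = -7)
T(B) = 1/B
J(N) = 1 (J(N) = -5 + 1/(1/6) = -5 + 1/(⅙) = -5 + 6 = 1)
((J(K) - 2)² + (1*6 - 4))*(-116) = ((1 - 2)² + (1*6 - 4))*(-116) = ((-1)² + (6 - 4))*(-116) = (1 + 2)*(-116) = 3*(-116) = -348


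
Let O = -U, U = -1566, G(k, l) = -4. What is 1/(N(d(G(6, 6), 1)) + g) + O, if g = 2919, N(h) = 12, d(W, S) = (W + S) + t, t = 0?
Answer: 4589947/2931 ≈ 1566.0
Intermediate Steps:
d(W, S) = S + W (d(W, S) = (W + S) + 0 = (S + W) + 0 = S + W)
O = 1566 (O = -1*(-1566) = 1566)
1/(N(d(G(6, 6), 1)) + g) + O = 1/(12 + 2919) + 1566 = 1/2931 + 1566 = 4589947/2931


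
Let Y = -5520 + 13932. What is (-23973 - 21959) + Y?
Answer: -37520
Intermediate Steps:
Y = 8412
(-23973 - 21959) + Y = (-23973 - 21959) + 8412 = -45932 + 8412 = -37520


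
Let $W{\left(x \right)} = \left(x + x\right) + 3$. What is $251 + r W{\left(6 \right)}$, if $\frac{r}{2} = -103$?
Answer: $-2839$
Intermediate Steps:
$r = -206$ ($r = 2 \left(-103\right) = -206$)
$W{\left(x \right)} = 3 + 2 x$ ($W{\left(x \right)} = 2 x + 3 = 3 + 2 x$)
$251 + r W{\left(6 \right)} = 251 - 206 \left(3 + 2 \cdot 6\right) = 251 - 206 \left(3 + 12\right) = 251 - 3090 = -2839$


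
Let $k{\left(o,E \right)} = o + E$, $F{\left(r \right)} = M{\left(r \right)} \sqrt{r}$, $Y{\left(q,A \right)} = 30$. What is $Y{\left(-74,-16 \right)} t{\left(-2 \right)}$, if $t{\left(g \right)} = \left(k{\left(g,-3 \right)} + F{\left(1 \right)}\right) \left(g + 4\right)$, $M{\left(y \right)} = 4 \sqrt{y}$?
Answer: $-60$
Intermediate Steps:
$F{\left(r \right)} = 4 r$ ($F{\left(r \right)} = 4 \sqrt{r} \sqrt{r} = 4 r$)
$k{\left(o,E \right)} = E + o$
$t{\left(g \right)} = \left(1 + g\right) \left(4 + g\right)$ ($t{\left(g \right)} = \left(\left(-3 + g\right) + 4 \cdot 1\right) \left(g + 4\right) = \left(\left(-3 + g\right) + 4\right) \left(4 + g\right) = \left(1 + g\right) \left(4 + g\right)$)
$Y{\left(-74,-16 \right)} t{\left(-2 \right)} = 30 \left(4 + \left(-2\right)^{2} + 5 \left(-2\right)\right) = 30 \left(4 + 4 - 10\right) = 30 \left(-2\right) = -60$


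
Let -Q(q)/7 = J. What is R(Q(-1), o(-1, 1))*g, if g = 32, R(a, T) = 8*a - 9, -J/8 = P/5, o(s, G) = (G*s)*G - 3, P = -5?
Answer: -14624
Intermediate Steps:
o(s, G) = -3 + s*G**2 (o(s, G) = s*G**2 - 3 = -3 + s*G**2)
J = 8 (J = -(-40)/5 = -8*(-1) = 8)
Q(q) = -56 (Q(q) = -7*8 = -56)
R(a, T) = -9 + 8*a
R(Q(-1), o(-1, 1))*g = (-9 + 8*(-56))*32 = (-9 - 448)*32 = -457*32 = -14624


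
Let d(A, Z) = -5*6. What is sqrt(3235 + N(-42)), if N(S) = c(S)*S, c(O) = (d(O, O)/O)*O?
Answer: sqrt(4495) ≈ 67.045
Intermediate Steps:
d(A, Z) = -30
c(O) = -30 (c(O) = (-30/O)*O = -30)
N(S) = -30*S
sqrt(3235 + N(-42)) = sqrt(3235 - 30*(-42)) = sqrt(3235 + 1260) = sqrt(4495)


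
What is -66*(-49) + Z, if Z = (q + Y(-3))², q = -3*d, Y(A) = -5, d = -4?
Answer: 3283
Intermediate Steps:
q = 12 (q = -3*(-4) = 12)
Z = 49 (Z = (12 - 5)² = 7² = 49)
-66*(-49) + Z = -66*(-49) + 49 = 3234 + 49 = 3283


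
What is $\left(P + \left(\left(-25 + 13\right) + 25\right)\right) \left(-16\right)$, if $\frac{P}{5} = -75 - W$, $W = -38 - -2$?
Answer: $2912$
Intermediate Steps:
$W = -36$ ($W = -38 + 2 = -36$)
$P = -195$ ($P = 5 \left(-75 - -36\right) = 5 \left(-75 + 36\right) = 5 \left(-39\right) = -195$)
$\left(P + \left(\left(-25 + 13\right) + 25\right)\right) \left(-16\right) = \left(-195 + \left(\left(-25 + 13\right) + 25\right)\right) \left(-16\right) = \left(-195 + \left(-12 + 25\right)\right) \left(-16\right) = \left(-195 + 13\right) \left(-16\right) = \left(-182\right) \left(-16\right) = 2912$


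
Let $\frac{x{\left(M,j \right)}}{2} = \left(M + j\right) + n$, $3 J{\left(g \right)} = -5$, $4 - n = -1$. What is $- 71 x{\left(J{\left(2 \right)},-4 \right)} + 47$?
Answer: $\frac{425}{3} \approx 141.67$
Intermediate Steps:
$n = 5$ ($n = 4 - -1 = 4 + 1 = 5$)
$J{\left(g \right)} = - \frac{5}{3}$ ($J{\left(g \right)} = \frac{1}{3} \left(-5\right) = - \frac{5}{3}$)
$x{\left(M,j \right)} = 10 + 2 M + 2 j$ ($x{\left(M,j \right)} = 2 \left(\left(M + j\right) + 5\right) = 2 \left(5 + M + j\right) = 10 + 2 M + 2 j$)
$- 71 x{\left(J{\left(2 \right)},-4 \right)} + 47 = - 71 \left(10 + 2 \left(- \frac{5}{3}\right) + 2 \left(-4\right)\right) + 47 = - 71 \left(10 - \frac{10}{3} - 8\right) + 47 = \left(-71\right) \left(- \frac{4}{3}\right) + 47 = \frac{284}{3} + 47 = \frac{425}{3}$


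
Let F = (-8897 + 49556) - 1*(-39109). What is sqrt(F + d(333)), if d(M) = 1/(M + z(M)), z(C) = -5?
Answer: sqrt(2145440210)/164 ≈ 282.43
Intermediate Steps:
d(M) = 1/(-5 + M) (d(M) = 1/(M - 5) = 1/(-5 + M))
F = 79768 (F = 40659 + 39109 = 79768)
sqrt(F + d(333)) = sqrt(79768 + 1/(-5 + 333)) = sqrt(79768 + 1/328) = sqrt(26163905/328) = sqrt(2145440210)/164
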